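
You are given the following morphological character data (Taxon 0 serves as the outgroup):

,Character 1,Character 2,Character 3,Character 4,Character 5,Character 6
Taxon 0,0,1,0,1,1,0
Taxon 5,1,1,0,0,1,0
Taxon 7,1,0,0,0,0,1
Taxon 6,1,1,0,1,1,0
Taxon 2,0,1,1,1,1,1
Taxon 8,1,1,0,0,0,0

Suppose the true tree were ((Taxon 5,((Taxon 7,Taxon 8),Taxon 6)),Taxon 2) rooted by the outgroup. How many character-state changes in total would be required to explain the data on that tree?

8

Map each character onto ((Taxon 5,((Taxon 7,Taxon 8),Taxon 6)),Taxon 2) (rooted by Taxon 0) and count the minimum state changes it requires (Fitch parsimony):
Character 1: 1; Character 2: 1; Character 3: 1; Character 4: 2; Character 5: 1; Character 6: 2.
Total tree length = 8.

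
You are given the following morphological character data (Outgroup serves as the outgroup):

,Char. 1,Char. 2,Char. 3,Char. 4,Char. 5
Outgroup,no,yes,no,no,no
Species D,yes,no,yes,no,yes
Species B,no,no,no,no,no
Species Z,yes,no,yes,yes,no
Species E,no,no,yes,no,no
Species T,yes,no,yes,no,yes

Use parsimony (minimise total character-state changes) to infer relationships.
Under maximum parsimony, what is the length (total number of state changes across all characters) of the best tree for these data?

Character polarity is set by the outgroup: the derived state is whichever differs from the outgroup's state, so for Char. 2 the derived state is 'no', and for the remaining characters it is 'yes'.
Char. 1 (derived state 'yes') is shared by Species D, Species T, and Species Z — a synapomorphy uniting that clade.
All ingroup taxa share the derived state 'no' for Char. 2; it defines the ingroup but does not resolve relationships within it.
Char. 3: derived state 'yes' in Species D, Species E, Species T, and Species Z only — synapomorphy for {Species D, Species E, Species T, Species Z}.
Char. 4: derived state 'yes' in Species Z only — an autapomorphy, so it tells us nothing about relationships among taxa.
Char. 5: derived state 'yes' in Species D and Species T only — synapomorphy for {Species D, Species T}.
Most parsimonious ingroup topology: ((((Species D,Species T),Species Z),Species E),Species B).
Changes per character on this tree: Char. 1: 1; Char. 2: 1; Char. 3: 1; Char. 4: 1; Char. 5: 1.
Total = 5.

5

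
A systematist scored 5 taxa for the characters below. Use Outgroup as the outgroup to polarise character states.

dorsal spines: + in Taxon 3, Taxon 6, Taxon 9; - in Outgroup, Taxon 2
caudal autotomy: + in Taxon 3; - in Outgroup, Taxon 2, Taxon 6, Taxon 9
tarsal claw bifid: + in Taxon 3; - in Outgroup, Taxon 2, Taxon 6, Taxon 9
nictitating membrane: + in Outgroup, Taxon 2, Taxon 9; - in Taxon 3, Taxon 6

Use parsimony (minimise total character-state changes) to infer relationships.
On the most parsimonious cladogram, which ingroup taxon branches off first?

Taxon 2

Character polarity is set by the outgroup: the derived state is whichever differs from the outgroup's state, so for nictitating membrane the derived state is '-', and for the remaining characters it is '+'.
dorsal spines (derived state '+') is shared by Taxon 3, Taxon 6, and Taxon 9 — a synapomorphy uniting that clade.
caudal autotomy: derived state '+' in Taxon 3 only — an autapomorphy, so it tells us nothing about relationships among taxa.
tarsal claw bifid: derived state '+' in Taxon 3 only — an autapomorphy, so it tells us nothing about relationships among taxa.
Only Taxon 3 and Taxon 6 show the derived state '-' for nictitating membrane, supporting them as a clade.
Most parsimonious ingroup topology: (Taxon 2,((Taxon 3,Taxon 6),Taxon 9)).
Taxon 2 is sister to the clade containing all other ingroup taxa, so it is the earliest-diverging (most basal) ingroup lineage.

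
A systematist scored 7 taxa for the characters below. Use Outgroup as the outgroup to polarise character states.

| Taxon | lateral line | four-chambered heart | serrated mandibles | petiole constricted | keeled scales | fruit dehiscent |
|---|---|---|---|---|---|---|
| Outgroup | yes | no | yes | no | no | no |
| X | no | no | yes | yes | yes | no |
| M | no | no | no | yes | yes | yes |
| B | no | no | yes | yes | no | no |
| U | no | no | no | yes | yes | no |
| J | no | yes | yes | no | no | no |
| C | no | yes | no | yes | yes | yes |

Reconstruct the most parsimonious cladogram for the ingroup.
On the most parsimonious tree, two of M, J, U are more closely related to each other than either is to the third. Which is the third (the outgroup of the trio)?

Character polarity is set by the outgroup: the derived state is whichever differs from the outgroup's state, so for lateral line, serrated mandibles the derived state is 'no', and for the remaining characters it is 'yes'.
lateral line (derived state 'no') is shared by all ingroup taxa — unites the whole ingroup.
four-chambered heart (state 'yes') occurs in C and J but conflicts with the nesting implied by the other characters — most parsimoniously interpreted as homoplasy.
serrated mandibles (derived state 'no') is shared by C, M, and U — a synapomorphy uniting that clade.
petiole constricted (derived state 'yes') is shared by B, C, M, U, and X — a synapomorphy uniting that clade.
keeled scales (derived state 'yes') is shared by C, M, U, and X — a synapomorphy uniting that clade.
fruit dehiscent (derived state 'yes') is shared by C and M — a synapomorphy uniting that clade.
Most parsimonious ingroup topology: (((X,((M,C),U)),B),J).
U and M share a more recent common ancestor with each other than either does with J, so J is the least closely related of the three.

J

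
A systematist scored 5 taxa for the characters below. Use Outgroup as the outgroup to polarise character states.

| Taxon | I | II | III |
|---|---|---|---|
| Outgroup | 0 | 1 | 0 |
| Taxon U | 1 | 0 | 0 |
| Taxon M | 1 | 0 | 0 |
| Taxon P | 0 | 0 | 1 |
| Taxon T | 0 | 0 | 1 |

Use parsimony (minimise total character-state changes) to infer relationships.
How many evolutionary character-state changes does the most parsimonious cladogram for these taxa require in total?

3

Character polarity is set by the outgroup: the derived state is whichever differs from the outgroup's state, so for II the derived state is '0', and for the remaining characters it is '1'.
Only Taxon M and Taxon U show the derived state '1' for I, supporting them as a clade.
II (derived state '0') is shared by all ingroup taxa — unites the whole ingroup.
Only Taxon P and Taxon T show the derived state '1' for III, supporting them as a clade.
Most parsimonious ingroup topology: ((Taxon U,Taxon M),(Taxon P,Taxon T)).
Changes per character on this tree: I: 1; II: 1; III: 1.
Total = 3.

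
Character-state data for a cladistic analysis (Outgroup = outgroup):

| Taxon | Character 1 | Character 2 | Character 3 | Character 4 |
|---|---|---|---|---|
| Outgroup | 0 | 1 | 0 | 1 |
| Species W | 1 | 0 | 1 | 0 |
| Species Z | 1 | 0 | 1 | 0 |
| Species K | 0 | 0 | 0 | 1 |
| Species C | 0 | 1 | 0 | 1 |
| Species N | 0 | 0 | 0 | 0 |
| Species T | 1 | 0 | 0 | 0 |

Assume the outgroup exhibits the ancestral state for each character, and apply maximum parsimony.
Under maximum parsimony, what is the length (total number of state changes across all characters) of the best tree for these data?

4

Character polarity is set by the outgroup: the derived state is whichever differs from the outgroup's state, so for Character 2, Character 4 the derived state is '0', and for the remaining characters it is '1'.
Character 1: derived state '1' in Species T, Species W, and Species Z only — synapomorphy for {Species T, Species W, Species Z}.
Only Species K, Species N, Species T, Species W, and Species Z show the derived state '0' for Character 2, supporting them as a clade.
Character 3 (derived state '1') is shared by Species W and Species Z — a synapomorphy uniting that clade.
Character 4: derived state '0' in Species N, Species T, Species W, and Species Z only — synapomorphy for {Species N, Species T, Species W, Species Z}.
Most parsimonious ingroup topology: (((((Species W,Species Z),Species T),Species N),Species K),Species C).
Changes per character on this tree: Character 1: 1; Character 2: 1; Character 3: 1; Character 4: 1.
Total = 4.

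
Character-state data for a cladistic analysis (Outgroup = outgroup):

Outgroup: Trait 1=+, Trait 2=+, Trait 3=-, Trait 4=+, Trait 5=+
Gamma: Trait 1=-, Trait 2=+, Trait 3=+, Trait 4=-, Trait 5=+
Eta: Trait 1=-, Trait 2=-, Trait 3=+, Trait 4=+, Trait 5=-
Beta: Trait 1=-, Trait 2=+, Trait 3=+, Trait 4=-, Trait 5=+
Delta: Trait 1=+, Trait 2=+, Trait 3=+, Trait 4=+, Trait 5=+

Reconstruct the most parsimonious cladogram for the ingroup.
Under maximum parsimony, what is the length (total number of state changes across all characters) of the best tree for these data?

Character polarity is set by the outgroup: the derived state is whichever differs from the outgroup's state, so for Trait 1, Trait 2, Trait 4, Trait 5 the derived state is '-', and for the remaining characters it is '+'.
Trait 1 (derived state '-') is shared by Beta, Eta, and Gamma — a synapomorphy uniting that clade.
Trait 2 (derived state '-') is unique to Eta (autapomorphy; uninformative for grouping).
Trait 3 (derived state '+') is shared by all ingroup taxa — unites the whole ingroup.
Trait 4 (derived state '-') is shared by Beta and Gamma — a synapomorphy uniting that clade.
Trait 5 (derived state '-') is unique to Eta (autapomorphy; uninformative for grouping).
Most parsimonious ingroup topology: (((Gamma,Beta),Eta),Delta).
Changes per character on this tree: Trait 1: 1; Trait 2: 1; Trait 3: 1; Trait 4: 1; Trait 5: 1.
Total = 5.

5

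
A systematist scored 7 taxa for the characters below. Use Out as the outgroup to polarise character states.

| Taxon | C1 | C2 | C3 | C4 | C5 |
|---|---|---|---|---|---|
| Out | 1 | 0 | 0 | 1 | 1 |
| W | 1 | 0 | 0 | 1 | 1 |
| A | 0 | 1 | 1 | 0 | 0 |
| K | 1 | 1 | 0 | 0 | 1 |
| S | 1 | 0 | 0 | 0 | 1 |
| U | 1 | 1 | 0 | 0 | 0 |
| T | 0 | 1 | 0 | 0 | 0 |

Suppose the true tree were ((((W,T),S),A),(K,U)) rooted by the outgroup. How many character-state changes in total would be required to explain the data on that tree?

11

Map each character onto ((((W,T),S),A),(K,U)) (rooted by Out) and count the minimum state changes it requires (Fitch parsimony):
C1: 2; C2: 3; C3: 1; C4: 2; C5: 3.
Total tree length = 11.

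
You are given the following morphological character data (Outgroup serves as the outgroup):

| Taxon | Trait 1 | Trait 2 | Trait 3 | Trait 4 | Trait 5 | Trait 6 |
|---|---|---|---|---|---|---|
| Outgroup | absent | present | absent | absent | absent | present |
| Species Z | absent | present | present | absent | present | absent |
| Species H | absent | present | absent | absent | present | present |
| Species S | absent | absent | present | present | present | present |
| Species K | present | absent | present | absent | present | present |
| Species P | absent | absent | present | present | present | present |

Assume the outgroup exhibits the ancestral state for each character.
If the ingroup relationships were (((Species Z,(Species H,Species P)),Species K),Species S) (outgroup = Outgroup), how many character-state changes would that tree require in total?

Map each character onto (((Species Z,(Species H,Species P)),Species K),Species S) (rooted by Outgroup) and count the minimum state changes it requires (Fitch parsimony):
Trait 1: 1; Trait 2: 3; Trait 3: 2; Trait 4: 2; Trait 5: 1; Trait 6: 1.
Total tree length = 10.

10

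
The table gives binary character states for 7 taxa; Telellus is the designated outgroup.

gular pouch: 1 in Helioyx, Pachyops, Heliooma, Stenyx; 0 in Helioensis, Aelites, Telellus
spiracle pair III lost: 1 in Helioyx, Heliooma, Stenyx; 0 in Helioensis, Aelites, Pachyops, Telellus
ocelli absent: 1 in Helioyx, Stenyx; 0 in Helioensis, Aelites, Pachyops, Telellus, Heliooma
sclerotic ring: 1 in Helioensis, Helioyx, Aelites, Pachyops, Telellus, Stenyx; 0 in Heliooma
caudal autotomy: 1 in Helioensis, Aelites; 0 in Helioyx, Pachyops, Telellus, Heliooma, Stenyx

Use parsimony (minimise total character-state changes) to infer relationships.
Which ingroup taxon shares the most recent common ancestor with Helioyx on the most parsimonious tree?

Stenyx

Character polarity is set by the outgroup: the derived state is whichever differs from the outgroup's state, so for sclerotic ring the derived state is '0', and for the remaining characters it is '1'.
Only Heliooma, Helioyx, Pachyops, and Stenyx show the derived state '1' for gular pouch, supporting them as a clade.
spiracle pair III lost: derived state '1' in Heliooma, Helioyx, and Stenyx only — synapomorphy for {Heliooma, Helioyx, Stenyx}.
ocelli absent (derived state '1') is shared by Helioyx and Stenyx — a synapomorphy uniting that clade.
sclerotic ring: derived state '0' in Heliooma only — an autapomorphy, so it tells us nothing about relationships among taxa.
Only Aelites and Helioensis show the derived state '1' for caudal autotomy, supporting them as a clade.
Most parsimonious ingroup topology: ((Aelites,Helioensis),(((Stenyx,Helioyx),Heliooma),Pachyops)).
Helioyx and Stenyx form a cherry on this tree, so they are sister taxa.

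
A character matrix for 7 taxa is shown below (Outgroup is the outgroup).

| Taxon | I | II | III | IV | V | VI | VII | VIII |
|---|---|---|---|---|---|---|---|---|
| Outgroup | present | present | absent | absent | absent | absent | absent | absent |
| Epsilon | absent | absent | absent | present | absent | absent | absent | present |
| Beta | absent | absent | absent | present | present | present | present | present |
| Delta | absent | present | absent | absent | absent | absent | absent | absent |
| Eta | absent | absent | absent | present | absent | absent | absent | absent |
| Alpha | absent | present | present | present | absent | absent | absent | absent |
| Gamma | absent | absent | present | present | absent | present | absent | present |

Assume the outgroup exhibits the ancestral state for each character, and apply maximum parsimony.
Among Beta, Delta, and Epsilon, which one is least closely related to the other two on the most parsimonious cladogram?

Delta

Character polarity is set by the outgroup: the derived state is whichever differs from the outgroup's state, so for I, II the derived state is 'absent', and for the remaining characters it is 'present'.
I (derived state 'absent') is shared by all ingroup taxa — unites the whole ingroup.
Only Beta, Epsilon, Eta, and Gamma show the derived state 'absent' for II, supporting them as a clade.
III groups Alpha and Gamma, which is incompatible with the clades supported by the remaining characters; treating it as convergent (homoplasy) costs fewer steps than any alternative tree.
Only Alpha, Beta, Epsilon, Eta, and Gamma show the derived state 'present' for IV, supporting them as a clade.
V: derived state 'present' in Beta only — an autapomorphy, so it tells us nothing about relationships among taxa.
VI: derived state 'present' in Beta and Gamma only — synapomorphy for {Beta, Gamma}.
VII (derived state 'present') is unique to Beta (autapomorphy; uninformative for grouping).
Only Beta, Epsilon, and Gamma show the derived state 'present' for VIII, supporting them as a clade.
Most parsimonious ingroup topology: ((((Epsilon,(Beta,Gamma)),Eta),Alpha),Delta).
Beta and Epsilon share a more recent common ancestor with each other than either does with Delta, so Delta is the least closely related of the three.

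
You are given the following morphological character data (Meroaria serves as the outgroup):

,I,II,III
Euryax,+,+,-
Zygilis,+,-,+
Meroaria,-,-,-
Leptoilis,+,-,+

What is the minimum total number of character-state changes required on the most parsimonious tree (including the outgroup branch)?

3

The outgroup has state '-' for every character, so '+' is the derived state throughout.
All ingroup taxa share the derived state '+' for I; it defines the ingroup but does not resolve relationships within it.
II (derived state '+') is unique to Euryax (autapomorphy; uninformative for grouping).
Only Leptoilis and Zygilis show the derived state '+' for III, supporting them as a clade.
Most parsimonious ingroup topology: ((Leptoilis,Zygilis),Euryax).
Changes per character on this tree: I: 1; II: 1; III: 1.
Total = 3.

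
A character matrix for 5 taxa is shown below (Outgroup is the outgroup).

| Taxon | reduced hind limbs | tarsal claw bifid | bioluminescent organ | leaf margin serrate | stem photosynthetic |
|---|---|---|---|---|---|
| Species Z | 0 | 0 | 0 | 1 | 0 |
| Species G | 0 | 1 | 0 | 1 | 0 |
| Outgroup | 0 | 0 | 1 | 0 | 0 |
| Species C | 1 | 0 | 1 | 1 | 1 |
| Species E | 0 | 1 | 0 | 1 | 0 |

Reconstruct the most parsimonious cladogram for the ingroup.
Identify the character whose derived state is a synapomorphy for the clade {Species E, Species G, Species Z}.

bioluminescent organ

Character polarity is set by the outgroup: the derived state is whichever differs from the outgroup's state, so for bioluminescent organ the derived state is '0', and for the remaining characters it is '1'.
reduced hind limbs (derived state '1') is unique to Species C (autapomorphy; uninformative for grouping).
Only Species E and Species G show the derived state '1' for tarsal claw bifid, supporting them as a clade.
Only Species E, Species G, and Species Z show the derived state '0' for bioluminescent organ, supporting them as a clade.
leaf margin serrate (derived state '1') is shared by all ingroup taxa — unites the whole ingroup.
stem photosynthetic: derived state '1' in Species C only — an autapomorphy, so it tells us nothing about relationships among taxa.
Most parsimonious ingroup topology: ((Species Z,(Species G,Species E)),Species C).
The clade {Species E, Species G, Species Z} is supported by bioluminescent organ: its derived state '0' occurs in exactly those taxa and in no other taxon (including the outgroup).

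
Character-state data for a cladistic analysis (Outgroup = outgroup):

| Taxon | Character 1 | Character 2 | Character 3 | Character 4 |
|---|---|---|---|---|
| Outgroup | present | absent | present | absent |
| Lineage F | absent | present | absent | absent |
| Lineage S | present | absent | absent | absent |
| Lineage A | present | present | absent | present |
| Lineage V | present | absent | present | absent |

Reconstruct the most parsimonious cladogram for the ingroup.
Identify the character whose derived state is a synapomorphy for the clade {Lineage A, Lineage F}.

Character polarity is set by the outgroup: the derived state is whichever differs from the outgroup's state, so for Character 1, Character 3 the derived state is 'absent', and for the remaining characters it is 'present'.
Character 1 (derived state 'absent') is unique to Lineage F (autapomorphy; uninformative for grouping).
Only Lineage A and Lineage F show the derived state 'present' for Character 2, supporting them as a clade.
Only Lineage A, Lineage F, and Lineage S show the derived state 'absent' for Character 3, supporting them as a clade.
Character 4 (derived state 'present') is unique to Lineage A (autapomorphy; uninformative for grouping).
Most parsimonious ingroup topology: (((Lineage F,Lineage A),Lineage S),Lineage V).
The clade {Lineage A, Lineage F} is supported by Character 2: its derived state 'present' occurs in exactly those taxa and in no other taxon (including the outgroup).

Character 2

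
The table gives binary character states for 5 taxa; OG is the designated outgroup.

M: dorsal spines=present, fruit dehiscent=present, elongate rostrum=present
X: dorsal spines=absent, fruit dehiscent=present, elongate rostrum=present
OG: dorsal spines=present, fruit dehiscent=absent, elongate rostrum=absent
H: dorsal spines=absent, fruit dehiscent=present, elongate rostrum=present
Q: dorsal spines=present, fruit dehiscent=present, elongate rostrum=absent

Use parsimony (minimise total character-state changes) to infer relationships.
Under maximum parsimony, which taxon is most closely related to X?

Character polarity is set by the outgroup: the derived state is whichever differs from the outgroup's state, so for dorsal spines the derived state is 'absent', and for the remaining characters it is 'present'.
Only H and X show the derived state 'absent' for dorsal spines, supporting them as a clade.
All ingroup taxa share the derived state 'present' for fruit dehiscent; it defines the ingroup but does not resolve relationships within it.
elongate rostrum: derived state 'present' in H, M, and X only — synapomorphy for {H, M, X}.
Most parsimonious ingroup topology: (((X,H),M),Q).
X and H form a cherry on this tree, so they are sister taxa.

H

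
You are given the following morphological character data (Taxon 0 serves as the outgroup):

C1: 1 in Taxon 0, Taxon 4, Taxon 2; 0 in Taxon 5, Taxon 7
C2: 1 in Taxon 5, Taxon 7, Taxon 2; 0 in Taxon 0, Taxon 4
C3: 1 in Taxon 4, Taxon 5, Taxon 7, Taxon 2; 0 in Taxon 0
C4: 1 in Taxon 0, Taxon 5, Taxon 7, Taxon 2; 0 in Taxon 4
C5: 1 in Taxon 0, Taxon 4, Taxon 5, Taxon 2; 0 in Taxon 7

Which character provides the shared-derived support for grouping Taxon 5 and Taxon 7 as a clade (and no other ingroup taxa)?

C1

Character polarity is set by the outgroup: the derived state is whichever differs from the outgroup's state, so for C1, C4, C5 the derived state is '0', and for the remaining characters it is '1'.
C1: derived state '0' in Taxon 5 and Taxon 7 only — synapomorphy for {Taxon 5, Taxon 7}.
C2 (derived state '1') is shared by Taxon 2, Taxon 5, and Taxon 7 — a synapomorphy uniting that clade.
All ingroup taxa share the derived state '1' for C3; it defines the ingroup but does not resolve relationships within it.
C4 (derived state '0') is unique to Taxon 4 (autapomorphy; uninformative for grouping).
C5 (derived state '0') is unique to Taxon 7 (autapomorphy; uninformative for grouping).
Most parsimonious ingroup topology: (Taxon 4,((Taxon 5,Taxon 7),Taxon 2)).
The clade {Taxon 5, Taxon 7} is supported by C1: its derived state '0' occurs in exactly those taxa and in no other taxon (including the outgroup).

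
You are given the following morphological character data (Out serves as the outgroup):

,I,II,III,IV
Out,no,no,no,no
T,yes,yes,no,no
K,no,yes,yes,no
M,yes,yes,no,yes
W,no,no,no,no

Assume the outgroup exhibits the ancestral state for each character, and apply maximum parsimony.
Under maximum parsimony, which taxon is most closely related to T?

The outgroup has state 'no' for every character, so 'yes' is the derived state throughout.
I (derived state 'yes') is shared by M and T — a synapomorphy uniting that clade.
II (derived state 'yes') is shared by K, M, and T — a synapomorphy uniting that clade.
III (derived state 'yes') is unique to K (autapomorphy; uninformative for grouping).
IV (derived state 'yes') is unique to M (autapomorphy; uninformative for grouping).
Most parsimonious ingroup topology: (((M,T),K),W).
T and M form a cherry on this tree, so they are sister taxa.

M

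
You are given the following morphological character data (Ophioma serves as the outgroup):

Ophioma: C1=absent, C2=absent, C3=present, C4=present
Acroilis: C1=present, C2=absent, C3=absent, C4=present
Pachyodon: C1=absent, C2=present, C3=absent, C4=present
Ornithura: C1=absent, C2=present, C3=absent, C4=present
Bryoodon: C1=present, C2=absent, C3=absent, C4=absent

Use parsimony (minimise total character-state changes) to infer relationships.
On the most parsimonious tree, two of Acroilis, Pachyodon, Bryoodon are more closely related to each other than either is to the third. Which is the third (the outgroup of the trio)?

Character polarity is set by the outgroup: the derived state is whichever differs from the outgroup's state, so for C3, C4 the derived state is 'absent', and for the remaining characters it is 'present'.
Only Acroilis and Bryoodon show the derived state 'present' for C1, supporting them as a clade.
C2 (derived state 'present') is shared by Ornithura and Pachyodon — a synapomorphy uniting that clade.
C3 (derived state 'absent') is shared by all ingroup taxa — unites the whole ingroup.
C4: derived state 'absent' in Bryoodon only — an autapomorphy, so it tells us nothing about relationships among taxa.
Most parsimonious ingroup topology: ((Acroilis,Bryoodon),(Pachyodon,Ornithura)).
Acroilis and Bryoodon share a more recent common ancestor with each other than either does with Pachyodon, so Pachyodon is the least closely related of the three.

Pachyodon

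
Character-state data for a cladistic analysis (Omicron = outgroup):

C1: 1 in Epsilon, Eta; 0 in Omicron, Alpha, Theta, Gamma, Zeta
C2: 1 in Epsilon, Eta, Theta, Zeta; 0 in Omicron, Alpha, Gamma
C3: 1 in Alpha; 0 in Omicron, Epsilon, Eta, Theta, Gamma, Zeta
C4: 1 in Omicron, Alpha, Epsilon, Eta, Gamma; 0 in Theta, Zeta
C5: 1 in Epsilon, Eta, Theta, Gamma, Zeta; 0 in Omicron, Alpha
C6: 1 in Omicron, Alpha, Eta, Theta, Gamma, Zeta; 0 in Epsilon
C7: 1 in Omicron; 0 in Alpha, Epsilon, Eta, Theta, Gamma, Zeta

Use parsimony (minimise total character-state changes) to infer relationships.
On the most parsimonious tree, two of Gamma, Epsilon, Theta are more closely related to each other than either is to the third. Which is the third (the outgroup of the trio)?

Character polarity is set by the outgroup: the derived state is whichever differs from the outgroup's state, so for C4, C6, C7 the derived state is '0', and for the remaining characters it is '1'.
C1: derived state '1' in Epsilon and Eta only — synapomorphy for {Epsilon, Eta}.
Only Epsilon, Eta, Theta, and Zeta show the derived state '1' for C2, supporting them as a clade.
C3 (derived state '1') is unique to Alpha (autapomorphy; uninformative for grouping).
C4: derived state '0' in Theta and Zeta only — synapomorphy for {Theta, Zeta}.
C5 (derived state '1') is shared by Epsilon, Eta, Gamma, Theta, and Zeta — a synapomorphy uniting that clade.
C6: derived state '0' in Epsilon only — an autapomorphy, so it tells us nothing about relationships among taxa.
All ingroup taxa share the derived state '0' for C7; it defines the ingroup but does not resolve relationships within it.
Most parsimonious ingroup topology: (Alpha,(((Epsilon,Eta),(Theta,Zeta)),Gamma)).
Epsilon and Theta share a more recent common ancestor with each other than either does with Gamma, so Gamma is the least closely related of the three.

Gamma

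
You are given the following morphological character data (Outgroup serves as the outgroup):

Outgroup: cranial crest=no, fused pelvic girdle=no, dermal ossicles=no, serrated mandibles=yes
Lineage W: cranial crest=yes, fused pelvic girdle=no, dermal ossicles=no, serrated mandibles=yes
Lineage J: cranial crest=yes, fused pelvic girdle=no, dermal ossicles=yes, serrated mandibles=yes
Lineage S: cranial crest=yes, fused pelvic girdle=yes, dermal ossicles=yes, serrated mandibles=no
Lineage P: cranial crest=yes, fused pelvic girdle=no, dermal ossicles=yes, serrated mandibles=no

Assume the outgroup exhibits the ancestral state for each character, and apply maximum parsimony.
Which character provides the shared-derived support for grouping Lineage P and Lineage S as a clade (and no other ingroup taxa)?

Character polarity is set by the outgroup: the derived state is whichever differs from the outgroup's state, so for serrated mandibles the derived state is 'no', and for the remaining characters it is 'yes'.
All ingroup taxa share the derived state 'yes' for cranial crest; it defines the ingroup but does not resolve relationships within it.
fused pelvic girdle: derived state 'yes' in Lineage S only — an autapomorphy, so it tells us nothing about relationships among taxa.
dermal ossicles (derived state 'yes') is shared by Lineage J, Lineage P, and Lineage S — a synapomorphy uniting that clade.
serrated mandibles: derived state 'no' in Lineage P and Lineage S only — synapomorphy for {Lineage P, Lineage S}.
Most parsimonious ingroup topology: (Lineage W,(Lineage J,(Lineage S,Lineage P))).
The clade {Lineage P, Lineage S} is supported by serrated mandibles: its derived state 'no' occurs in exactly those taxa and in no other taxon (including the outgroup).

serrated mandibles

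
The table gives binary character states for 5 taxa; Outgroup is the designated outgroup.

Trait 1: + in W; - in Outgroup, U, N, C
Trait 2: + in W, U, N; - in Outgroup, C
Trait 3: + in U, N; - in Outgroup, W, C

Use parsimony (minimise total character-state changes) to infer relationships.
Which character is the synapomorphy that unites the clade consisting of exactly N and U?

The outgroup has state '-' for every character, so '+' is the derived state throughout.
Trait 1 (derived state '+') is unique to W (autapomorphy; uninformative for grouping).
Trait 2: derived state '+' in N, U, and W only — synapomorphy for {N, U, W}.
Trait 3 (derived state '+') is shared by N and U — a synapomorphy uniting that clade.
Most parsimonious ingroup topology: ((W,(U,N)),C).
The clade {N, U} is supported by Trait 3: its derived state '+' occurs in exactly those taxa and in no other taxon (including the outgroup).

Trait 3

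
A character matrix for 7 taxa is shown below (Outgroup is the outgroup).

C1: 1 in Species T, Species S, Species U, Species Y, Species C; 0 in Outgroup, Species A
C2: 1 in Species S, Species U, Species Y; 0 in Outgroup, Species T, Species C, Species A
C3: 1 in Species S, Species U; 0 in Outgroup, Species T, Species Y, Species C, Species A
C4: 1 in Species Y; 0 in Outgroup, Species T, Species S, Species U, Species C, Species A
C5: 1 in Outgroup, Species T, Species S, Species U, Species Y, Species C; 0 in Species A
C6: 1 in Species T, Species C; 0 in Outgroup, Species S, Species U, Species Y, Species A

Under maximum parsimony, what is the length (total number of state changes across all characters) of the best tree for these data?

6

Character polarity is set by the outgroup: the derived state is whichever differs from the outgroup's state, so for C5 the derived state is '0', and for the remaining characters it is '1'.
Only Species C, Species S, Species T, Species U, and Species Y show the derived state '1' for C1, supporting them as a clade.
C2 (derived state '1') is shared by Species S, Species U, and Species Y — a synapomorphy uniting that clade.
Only Species S and Species U show the derived state '1' for C3, supporting them as a clade.
C4: derived state '1' in Species Y only — an autapomorphy, so it tells us nothing about relationships among taxa.
C5: derived state '0' in Species A only — an autapomorphy, so it tells us nothing about relationships among taxa.
C6: derived state '1' in Species C and Species T only — synapomorphy for {Species C, Species T}.
Most parsimonious ingroup topology: (((Species T,Species C),((Species S,Species U),Species Y)),Species A).
Changes per character on this tree: C1: 1; C2: 1; C3: 1; C4: 1; C5: 1; C6: 1.
Total = 6.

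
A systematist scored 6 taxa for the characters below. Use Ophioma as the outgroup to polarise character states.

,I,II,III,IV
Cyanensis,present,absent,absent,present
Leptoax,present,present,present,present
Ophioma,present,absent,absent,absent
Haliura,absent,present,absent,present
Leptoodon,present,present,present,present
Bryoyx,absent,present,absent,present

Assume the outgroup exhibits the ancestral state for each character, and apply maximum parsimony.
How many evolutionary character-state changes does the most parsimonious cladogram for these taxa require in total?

4

Character polarity is set by the outgroup: the derived state is whichever differs from the outgroup's state, so for I the derived state is 'absent', and for the remaining characters it is 'present'.
Only Bryoyx and Haliura show the derived state 'absent' for I, supporting them as a clade.
Only Bryoyx, Haliura, Leptoax, and Leptoodon show the derived state 'present' for II, supporting them as a clade.
III (derived state 'present') is shared by Leptoax and Leptoodon — a synapomorphy uniting that clade.
IV (derived state 'present') is shared by all ingroup taxa — unites the whole ingroup.
Most parsimonious ingroup topology: (((Leptoax,Leptoodon),(Haliura,Bryoyx)),Cyanensis).
Changes per character on this tree: I: 1; II: 1; III: 1; IV: 1.
Total = 4.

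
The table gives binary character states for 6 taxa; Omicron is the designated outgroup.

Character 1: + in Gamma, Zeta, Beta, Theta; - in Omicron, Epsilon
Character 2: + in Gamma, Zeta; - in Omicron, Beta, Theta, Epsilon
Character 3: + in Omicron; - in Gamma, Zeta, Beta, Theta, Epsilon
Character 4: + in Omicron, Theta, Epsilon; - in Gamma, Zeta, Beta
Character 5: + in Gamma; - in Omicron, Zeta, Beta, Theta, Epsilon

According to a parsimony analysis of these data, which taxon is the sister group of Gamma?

Zeta

Character polarity is set by the outgroup: the derived state is whichever differs from the outgroup's state, so for Character 3, Character 4 the derived state is '-', and for the remaining characters it is '+'.
Character 1: derived state '+' in Beta, Gamma, Theta, and Zeta only — synapomorphy for {Beta, Gamma, Theta, Zeta}.
Character 2: derived state '+' in Gamma and Zeta only — synapomorphy for {Gamma, Zeta}.
All ingroup taxa share the derived state '-' for Character 3; it defines the ingroup but does not resolve relationships within it.
Only Beta, Gamma, and Zeta show the derived state '-' for Character 4, supporting them as a clade.
Character 5: derived state '+' in Gamma only — an autapomorphy, so it tells us nothing about relationships among taxa.
Most parsimonious ingroup topology: ((((Gamma,Zeta),Beta),Theta),Epsilon).
Gamma and Zeta form a cherry on this tree, so they are sister taxa.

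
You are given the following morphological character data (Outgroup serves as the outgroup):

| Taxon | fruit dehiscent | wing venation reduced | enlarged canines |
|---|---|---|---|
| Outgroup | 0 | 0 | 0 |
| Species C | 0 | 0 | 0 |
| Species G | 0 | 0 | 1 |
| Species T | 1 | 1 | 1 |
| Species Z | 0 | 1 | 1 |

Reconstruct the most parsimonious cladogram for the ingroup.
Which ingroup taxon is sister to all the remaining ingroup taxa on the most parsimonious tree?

Species C

The outgroup has state '0' for every character, so '1' is the derived state throughout.
fruit dehiscent: derived state '1' in Species T only — an autapomorphy, so it tells us nothing about relationships among taxa.
wing venation reduced (derived state '1') is shared by Species T and Species Z — a synapomorphy uniting that clade.
enlarged canines: derived state '1' in Species G, Species T, and Species Z only — synapomorphy for {Species G, Species T, Species Z}.
Most parsimonious ingroup topology: (Species C,(Species G,(Species T,Species Z))).
Species C is sister to the clade containing all other ingroup taxa, so it is the earliest-diverging (most basal) ingroup lineage.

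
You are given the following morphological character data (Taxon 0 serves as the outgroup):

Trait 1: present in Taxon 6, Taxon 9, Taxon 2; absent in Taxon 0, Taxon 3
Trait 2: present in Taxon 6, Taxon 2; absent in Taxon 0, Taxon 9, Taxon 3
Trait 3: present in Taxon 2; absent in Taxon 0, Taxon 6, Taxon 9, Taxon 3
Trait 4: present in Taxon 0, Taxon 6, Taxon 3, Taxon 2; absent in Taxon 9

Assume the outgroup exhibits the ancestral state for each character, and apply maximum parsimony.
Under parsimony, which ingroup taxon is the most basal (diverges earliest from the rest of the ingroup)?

Character polarity is set by the outgroup: the derived state is whichever differs from the outgroup's state, so for Trait 4 the derived state is 'absent', and for the remaining characters it is 'present'.
Only Taxon 2, Taxon 6, and Taxon 9 show the derived state 'present' for Trait 1, supporting them as a clade.
Only Taxon 2 and Taxon 6 show the derived state 'present' for Trait 2, supporting them as a clade.
Trait 3 (derived state 'present') is unique to Taxon 2 (autapomorphy; uninformative for grouping).
Trait 4: derived state 'absent' in Taxon 9 only — an autapomorphy, so it tells us nothing about relationships among taxa.
Most parsimonious ingroup topology: (((Taxon 6,Taxon 2),Taxon 9),Taxon 3).
Taxon 3 is sister to the clade containing all other ingroup taxa, so it is the earliest-diverging (most basal) ingroup lineage.

Taxon 3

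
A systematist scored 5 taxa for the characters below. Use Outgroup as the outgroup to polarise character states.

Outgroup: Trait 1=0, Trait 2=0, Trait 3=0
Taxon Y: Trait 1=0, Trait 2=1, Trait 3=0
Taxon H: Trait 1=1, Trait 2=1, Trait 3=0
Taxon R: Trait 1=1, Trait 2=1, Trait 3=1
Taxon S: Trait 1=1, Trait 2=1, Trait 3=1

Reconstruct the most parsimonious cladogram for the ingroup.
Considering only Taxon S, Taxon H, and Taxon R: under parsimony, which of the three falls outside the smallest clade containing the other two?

Taxon H

The outgroup has state '0' for every character, so '1' is the derived state throughout.
Trait 1 (derived state '1') is shared by Taxon H, Taxon R, and Taxon S — a synapomorphy uniting that clade.
All ingroup taxa share the derived state '1' for Trait 2; it defines the ingroup but does not resolve relationships within it.
Trait 3 (derived state '1') is shared by Taxon R and Taxon S — a synapomorphy uniting that clade.
Most parsimonious ingroup topology: (((Taxon R,Taxon S),Taxon H),Taxon Y).
Taxon R and Taxon S share a more recent common ancestor with each other than either does with Taxon H, so Taxon H is the least closely related of the three.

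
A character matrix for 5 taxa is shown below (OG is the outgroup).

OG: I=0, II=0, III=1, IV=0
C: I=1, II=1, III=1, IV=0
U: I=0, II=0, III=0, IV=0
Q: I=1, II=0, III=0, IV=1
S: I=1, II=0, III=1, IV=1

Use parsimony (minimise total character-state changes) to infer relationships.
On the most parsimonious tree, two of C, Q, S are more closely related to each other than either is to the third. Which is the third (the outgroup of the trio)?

C

Character polarity is set by the outgroup: the derived state is whichever differs from the outgroup's state, so for III the derived state is '0', and for the remaining characters it is '1'.
I (derived state '1') is shared by C, Q, and S — a synapomorphy uniting that clade.
II: derived state '1' in C only — an autapomorphy, so it tells us nothing about relationships among taxa.
III (state '0') occurs in Q and U but conflicts with the nesting implied by the other characters — most parsimoniously interpreted as homoplasy.
Only Q and S show the derived state '1' for IV, supporting them as a clade.
Most parsimonious ingroup topology: ((C,(Q,S)),U).
Q and S share a more recent common ancestor with each other than either does with C, so C is the least closely related of the three.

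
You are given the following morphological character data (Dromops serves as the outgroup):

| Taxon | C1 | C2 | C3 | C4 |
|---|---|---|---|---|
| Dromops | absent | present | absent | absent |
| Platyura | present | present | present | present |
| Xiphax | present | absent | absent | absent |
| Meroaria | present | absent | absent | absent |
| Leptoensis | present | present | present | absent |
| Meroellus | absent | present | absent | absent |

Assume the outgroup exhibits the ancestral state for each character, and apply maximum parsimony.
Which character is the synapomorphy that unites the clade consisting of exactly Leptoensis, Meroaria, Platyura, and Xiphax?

C1

Character polarity is set by the outgroup: the derived state is whichever differs from the outgroup's state, so for C2 the derived state is 'absent', and for the remaining characters it is 'present'.
C1 (derived state 'present') is shared by Leptoensis, Meroaria, Platyura, and Xiphax — a synapomorphy uniting that clade.
Only Meroaria and Xiphax show the derived state 'absent' for C2, supporting them as a clade.
Only Leptoensis and Platyura show the derived state 'present' for C3, supporting them as a clade.
C4 (derived state 'present') is unique to Platyura (autapomorphy; uninformative for grouping).
Most parsimonious ingroup topology: (((Platyura,Leptoensis),(Xiphax,Meroaria)),Meroellus).
The clade {Leptoensis, Meroaria, Platyura, Xiphax} is supported by C1: its derived state 'present' occurs in exactly those taxa and in no other taxon (including the outgroup).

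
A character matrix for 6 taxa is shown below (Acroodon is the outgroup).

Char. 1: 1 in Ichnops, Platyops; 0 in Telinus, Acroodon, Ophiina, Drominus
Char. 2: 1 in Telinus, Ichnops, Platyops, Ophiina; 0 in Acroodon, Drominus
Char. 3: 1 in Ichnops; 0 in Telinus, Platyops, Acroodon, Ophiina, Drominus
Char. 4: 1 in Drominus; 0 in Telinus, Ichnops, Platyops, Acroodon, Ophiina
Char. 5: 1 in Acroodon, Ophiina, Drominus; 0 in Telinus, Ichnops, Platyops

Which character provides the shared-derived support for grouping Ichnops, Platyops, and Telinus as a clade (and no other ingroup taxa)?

Character polarity is set by the outgroup: the derived state is whichever differs from the outgroup's state, so for Char. 5 the derived state is '0', and for the remaining characters it is '1'.
Char. 1: derived state '1' in Ichnops and Platyops only — synapomorphy for {Ichnops, Platyops}.
Only Ichnops, Ophiina, Platyops, and Telinus show the derived state '1' for Char. 2, supporting them as a clade.
Char. 3: derived state '1' in Ichnops only — an autapomorphy, so it tells us nothing about relationships among taxa.
Char. 4: derived state '1' in Drominus only — an autapomorphy, so it tells us nothing about relationships among taxa.
Char. 5 (derived state '0') is shared by Ichnops, Platyops, and Telinus — a synapomorphy uniting that clade.
Most parsimonious ingroup topology: (((Telinus,(Ichnops,Platyops)),Ophiina),Drominus).
The clade {Ichnops, Platyops, Telinus} is supported by Char. 5: its derived state '0' occurs in exactly those taxa and in no other taxon (including the outgroup).

Char. 5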